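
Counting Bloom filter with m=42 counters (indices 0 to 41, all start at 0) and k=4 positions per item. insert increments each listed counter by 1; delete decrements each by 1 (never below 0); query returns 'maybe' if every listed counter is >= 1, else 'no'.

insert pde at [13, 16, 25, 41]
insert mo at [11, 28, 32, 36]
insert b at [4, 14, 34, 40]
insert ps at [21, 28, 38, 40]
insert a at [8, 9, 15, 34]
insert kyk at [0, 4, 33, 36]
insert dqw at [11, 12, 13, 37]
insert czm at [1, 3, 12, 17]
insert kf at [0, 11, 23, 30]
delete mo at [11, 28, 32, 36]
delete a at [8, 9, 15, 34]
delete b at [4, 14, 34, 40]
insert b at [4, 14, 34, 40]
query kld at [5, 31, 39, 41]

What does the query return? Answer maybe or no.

Answer: no

Derivation:
Step 1: insert pde at [13, 16, 25, 41] -> counters=[0,0,0,0,0,0,0,0,0,0,0,0,0,1,0,0,1,0,0,0,0,0,0,0,0,1,0,0,0,0,0,0,0,0,0,0,0,0,0,0,0,1]
Step 2: insert mo at [11, 28, 32, 36] -> counters=[0,0,0,0,0,0,0,0,0,0,0,1,0,1,0,0,1,0,0,0,0,0,0,0,0,1,0,0,1,0,0,0,1,0,0,0,1,0,0,0,0,1]
Step 3: insert b at [4, 14, 34, 40] -> counters=[0,0,0,0,1,0,0,0,0,0,0,1,0,1,1,0,1,0,0,0,0,0,0,0,0,1,0,0,1,0,0,0,1,0,1,0,1,0,0,0,1,1]
Step 4: insert ps at [21, 28, 38, 40] -> counters=[0,0,0,0,1,0,0,0,0,0,0,1,0,1,1,0,1,0,0,0,0,1,0,0,0,1,0,0,2,0,0,0,1,0,1,0,1,0,1,0,2,1]
Step 5: insert a at [8, 9, 15, 34] -> counters=[0,0,0,0,1,0,0,0,1,1,0,1,0,1,1,1,1,0,0,0,0,1,0,0,0,1,0,0,2,0,0,0,1,0,2,0,1,0,1,0,2,1]
Step 6: insert kyk at [0, 4, 33, 36] -> counters=[1,0,0,0,2,0,0,0,1,1,0,1,0,1,1,1,1,0,0,0,0,1,0,0,0,1,0,0,2,0,0,0,1,1,2,0,2,0,1,0,2,1]
Step 7: insert dqw at [11, 12, 13, 37] -> counters=[1,0,0,0,2,0,0,0,1,1,0,2,1,2,1,1,1,0,0,0,0,1,0,0,0,1,0,0,2,0,0,0,1,1,2,0,2,1,1,0,2,1]
Step 8: insert czm at [1, 3, 12, 17] -> counters=[1,1,0,1,2,0,0,0,1,1,0,2,2,2,1,1,1,1,0,0,0,1,0,0,0,1,0,0,2,0,0,0,1,1,2,0,2,1,1,0,2,1]
Step 9: insert kf at [0, 11, 23, 30] -> counters=[2,1,0,1,2,0,0,0,1,1,0,3,2,2,1,1,1,1,0,0,0,1,0,1,0,1,0,0,2,0,1,0,1,1,2,0,2,1,1,0,2,1]
Step 10: delete mo at [11, 28, 32, 36] -> counters=[2,1,0,1,2,0,0,0,1,1,0,2,2,2,1,1,1,1,0,0,0,1,0,1,0,1,0,0,1,0,1,0,0,1,2,0,1,1,1,0,2,1]
Step 11: delete a at [8, 9, 15, 34] -> counters=[2,1,0,1,2,0,0,0,0,0,0,2,2,2,1,0,1,1,0,0,0,1,0,1,0,1,0,0,1,0,1,0,0,1,1,0,1,1,1,0,2,1]
Step 12: delete b at [4, 14, 34, 40] -> counters=[2,1,0,1,1,0,0,0,0,0,0,2,2,2,0,0,1,1,0,0,0,1,0,1,0,1,0,0,1,0,1,0,0,1,0,0,1,1,1,0,1,1]
Step 13: insert b at [4, 14, 34, 40] -> counters=[2,1,0,1,2,0,0,0,0,0,0,2,2,2,1,0,1,1,0,0,0,1,0,1,0,1,0,0,1,0,1,0,0,1,1,0,1,1,1,0,2,1]
Query kld: check counters[5]=0 counters[31]=0 counters[39]=0 counters[41]=1 -> no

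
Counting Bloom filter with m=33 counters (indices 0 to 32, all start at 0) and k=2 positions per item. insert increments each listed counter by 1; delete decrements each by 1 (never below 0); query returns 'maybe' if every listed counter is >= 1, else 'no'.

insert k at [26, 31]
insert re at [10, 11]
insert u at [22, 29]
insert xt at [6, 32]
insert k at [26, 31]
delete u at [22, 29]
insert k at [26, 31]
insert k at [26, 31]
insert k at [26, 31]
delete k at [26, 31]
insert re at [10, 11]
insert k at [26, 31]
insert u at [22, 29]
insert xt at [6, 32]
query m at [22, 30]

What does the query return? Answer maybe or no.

Answer: no

Derivation:
Step 1: insert k at [26, 31] -> counters=[0,0,0,0,0,0,0,0,0,0,0,0,0,0,0,0,0,0,0,0,0,0,0,0,0,0,1,0,0,0,0,1,0]
Step 2: insert re at [10, 11] -> counters=[0,0,0,0,0,0,0,0,0,0,1,1,0,0,0,0,0,0,0,0,0,0,0,0,0,0,1,0,0,0,0,1,0]
Step 3: insert u at [22, 29] -> counters=[0,0,0,0,0,0,0,0,0,0,1,1,0,0,0,0,0,0,0,0,0,0,1,0,0,0,1,0,0,1,0,1,0]
Step 4: insert xt at [6, 32] -> counters=[0,0,0,0,0,0,1,0,0,0,1,1,0,0,0,0,0,0,0,0,0,0,1,0,0,0,1,0,0,1,0,1,1]
Step 5: insert k at [26, 31] -> counters=[0,0,0,0,0,0,1,0,0,0,1,1,0,0,0,0,0,0,0,0,0,0,1,0,0,0,2,0,0,1,0,2,1]
Step 6: delete u at [22, 29] -> counters=[0,0,0,0,0,0,1,0,0,0,1,1,0,0,0,0,0,0,0,0,0,0,0,0,0,0,2,0,0,0,0,2,1]
Step 7: insert k at [26, 31] -> counters=[0,0,0,0,0,0,1,0,0,0,1,1,0,0,0,0,0,0,0,0,0,0,0,0,0,0,3,0,0,0,0,3,1]
Step 8: insert k at [26, 31] -> counters=[0,0,0,0,0,0,1,0,0,0,1,1,0,0,0,0,0,0,0,0,0,0,0,0,0,0,4,0,0,0,0,4,1]
Step 9: insert k at [26, 31] -> counters=[0,0,0,0,0,0,1,0,0,0,1,1,0,0,0,0,0,0,0,0,0,0,0,0,0,0,5,0,0,0,0,5,1]
Step 10: delete k at [26, 31] -> counters=[0,0,0,0,0,0,1,0,0,0,1,1,0,0,0,0,0,0,0,0,0,0,0,0,0,0,4,0,0,0,0,4,1]
Step 11: insert re at [10, 11] -> counters=[0,0,0,0,0,0,1,0,0,0,2,2,0,0,0,0,0,0,0,0,0,0,0,0,0,0,4,0,0,0,0,4,1]
Step 12: insert k at [26, 31] -> counters=[0,0,0,0,0,0,1,0,0,0,2,2,0,0,0,0,0,0,0,0,0,0,0,0,0,0,5,0,0,0,0,5,1]
Step 13: insert u at [22, 29] -> counters=[0,0,0,0,0,0,1,0,0,0,2,2,0,0,0,0,0,0,0,0,0,0,1,0,0,0,5,0,0,1,0,5,1]
Step 14: insert xt at [6, 32] -> counters=[0,0,0,0,0,0,2,0,0,0,2,2,0,0,0,0,0,0,0,0,0,0,1,0,0,0,5,0,0,1,0,5,2]
Query m: check counters[22]=1 counters[30]=0 -> no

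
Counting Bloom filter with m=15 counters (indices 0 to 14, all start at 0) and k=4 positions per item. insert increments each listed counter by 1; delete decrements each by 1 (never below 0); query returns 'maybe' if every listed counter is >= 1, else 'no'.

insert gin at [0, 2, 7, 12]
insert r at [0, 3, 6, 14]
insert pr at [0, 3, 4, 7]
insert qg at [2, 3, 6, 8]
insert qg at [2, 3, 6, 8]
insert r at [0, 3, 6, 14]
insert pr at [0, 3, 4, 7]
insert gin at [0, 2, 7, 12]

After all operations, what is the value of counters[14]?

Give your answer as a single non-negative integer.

Step 1: insert gin at [0, 2, 7, 12] -> counters=[1,0,1,0,0,0,0,1,0,0,0,0,1,0,0]
Step 2: insert r at [0, 3, 6, 14] -> counters=[2,0,1,1,0,0,1,1,0,0,0,0,1,0,1]
Step 3: insert pr at [0, 3, 4, 7] -> counters=[3,0,1,2,1,0,1,2,0,0,0,0,1,0,1]
Step 4: insert qg at [2, 3, 6, 8] -> counters=[3,0,2,3,1,0,2,2,1,0,0,0,1,0,1]
Step 5: insert qg at [2, 3, 6, 8] -> counters=[3,0,3,4,1,0,3,2,2,0,0,0,1,0,1]
Step 6: insert r at [0, 3, 6, 14] -> counters=[4,0,3,5,1,0,4,2,2,0,0,0,1,0,2]
Step 7: insert pr at [0, 3, 4, 7] -> counters=[5,0,3,6,2,0,4,3,2,0,0,0,1,0,2]
Step 8: insert gin at [0, 2, 7, 12] -> counters=[6,0,4,6,2,0,4,4,2,0,0,0,2,0,2]
Final counters=[6,0,4,6,2,0,4,4,2,0,0,0,2,0,2] -> counters[14]=2

Answer: 2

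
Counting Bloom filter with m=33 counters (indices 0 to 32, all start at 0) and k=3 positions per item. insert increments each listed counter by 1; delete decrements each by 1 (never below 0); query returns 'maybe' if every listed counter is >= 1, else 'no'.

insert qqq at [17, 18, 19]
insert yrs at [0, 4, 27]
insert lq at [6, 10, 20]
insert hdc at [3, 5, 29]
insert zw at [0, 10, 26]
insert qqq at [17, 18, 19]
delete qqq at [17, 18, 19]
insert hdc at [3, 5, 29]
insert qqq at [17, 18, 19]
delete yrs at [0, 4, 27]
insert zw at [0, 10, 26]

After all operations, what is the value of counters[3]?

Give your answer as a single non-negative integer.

Answer: 2

Derivation:
Step 1: insert qqq at [17, 18, 19] -> counters=[0,0,0,0,0,0,0,0,0,0,0,0,0,0,0,0,0,1,1,1,0,0,0,0,0,0,0,0,0,0,0,0,0]
Step 2: insert yrs at [0, 4, 27] -> counters=[1,0,0,0,1,0,0,0,0,0,0,0,0,0,0,0,0,1,1,1,0,0,0,0,0,0,0,1,0,0,0,0,0]
Step 3: insert lq at [6, 10, 20] -> counters=[1,0,0,0,1,0,1,0,0,0,1,0,0,0,0,0,0,1,1,1,1,0,0,0,0,0,0,1,0,0,0,0,0]
Step 4: insert hdc at [3, 5, 29] -> counters=[1,0,0,1,1,1,1,0,0,0,1,0,0,0,0,0,0,1,1,1,1,0,0,0,0,0,0,1,0,1,0,0,0]
Step 5: insert zw at [0, 10, 26] -> counters=[2,0,0,1,1,1,1,0,0,0,2,0,0,0,0,0,0,1,1,1,1,0,0,0,0,0,1,1,0,1,0,0,0]
Step 6: insert qqq at [17, 18, 19] -> counters=[2,0,0,1,1,1,1,0,0,0,2,0,0,0,0,0,0,2,2,2,1,0,0,0,0,0,1,1,0,1,0,0,0]
Step 7: delete qqq at [17, 18, 19] -> counters=[2,0,0,1,1,1,1,0,0,0,2,0,0,0,0,0,0,1,1,1,1,0,0,0,0,0,1,1,0,1,0,0,0]
Step 8: insert hdc at [3, 5, 29] -> counters=[2,0,0,2,1,2,1,0,0,0,2,0,0,0,0,0,0,1,1,1,1,0,0,0,0,0,1,1,0,2,0,0,0]
Step 9: insert qqq at [17, 18, 19] -> counters=[2,0,0,2,1,2,1,0,0,0,2,0,0,0,0,0,0,2,2,2,1,0,0,0,0,0,1,1,0,2,0,0,0]
Step 10: delete yrs at [0, 4, 27] -> counters=[1,0,0,2,0,2,1,0,0,0,2,0,0,0,0,0,0,2,2,2,1,0,0,0,0,0,1,0,0,2,0,0,0]
Step 11: insert zw at [0, 10, 26] -> counters=[2,0,0,2,0,2,1,0,0,0,3,0,0,0,0,0,0,2,2,2,1,0,0,0,0,0,2,0,0,2,0,0,0]
Final counters=[2,0,0,2,0,2,1,0,0,0,3,0,0,0,0,0,0,2,2,2,1,0,0,0,0,0,2,0,0,2,0,0,0] -> counters[3]=2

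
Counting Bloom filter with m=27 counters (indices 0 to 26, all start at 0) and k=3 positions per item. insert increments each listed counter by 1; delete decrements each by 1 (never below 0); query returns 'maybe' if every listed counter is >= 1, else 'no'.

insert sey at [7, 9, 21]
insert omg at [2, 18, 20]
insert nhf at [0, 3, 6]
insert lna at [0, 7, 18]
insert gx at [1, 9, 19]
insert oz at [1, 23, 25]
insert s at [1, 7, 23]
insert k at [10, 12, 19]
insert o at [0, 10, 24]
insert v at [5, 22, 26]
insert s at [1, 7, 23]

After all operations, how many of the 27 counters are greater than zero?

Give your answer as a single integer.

Step 1: insert sey at [7, 9, 21] -> counters=[0,0,0,0,0,0,0,1,0,1,0,0,0,0,0,0,0,0,0,0,0,1,0,0,0,0,0]
Step 2: insert omg at [2, 18, 20] -> counters=[0,0,1,0,0,0,0,1,0,1,0,0,0,0,0,0,0,0,1,0,1,1,0,0,0,0,0]
Step 3: insert nhf at [0, 3, 6] -> counters=[1,0,1,1,0,0,1,1,0,1,0,0,0,0,0,0,0,0,1,0,1,1,0,0,0,0,0]
Step 4: insert lna at [0, 7, 18] -> counters=[2,0,1,1,0,0,1,2,0,1,0,0,0,0,0,0,0,0,2,0,1,1,0,0,0,0,0]
Step 5: insert gx at [1, 9, 19] -> counters=[2,1,1,1,0,0,1,2,0,2,0,0,0,0,0,0,0,0,2,1,1,1,0,0,0,0,0]
Step 6: insert oz at [1, 23, 25] -> counters=[2,2,1,1,0,0,1,2,0,2,0,0,0,0,0,0,0,0,2,1,1,1,0,1,0,1,0]
Step 7: insert s at [1, 7, 23] -> counters=[2,3,1,1,0,0,1,3,0,2,0,0,0,0,0,0,0,0,2,1,1,1,0,2,0,1,0]
Step 8: insert k at [10, 12, 19] -> counters=[2,3,1,1,0,0,1,3,0,2,1,0,1,0,0,0,0,0,2,2,1,1,0,2,0,1,0]
Step 9: insert o at [0, 10, 24] -> counters=[3,3,1,1,0,0,1,3,0,2,2,0,1,0,0,0,0,0,2,2,1,1,0,2,1,1,0]
Step 10: insert v at [5, 22, 26] -> counters=[3,3,1,1,0,1,1,3,0,2,2,0,1,0,0,0,0,0,2,2,1,1,1,2,1,1,1]
Step 11: insert s at [1, 7, 23] -> counters=[3,4,1,1,0,1,1,4,0,2,2,0,1,0,0,0,0,0,2,2,1,1,1,3,1,1,1]
Final counters=[3,4,1,1,0,1,1,4,0,2,2,0,1,0,0,0,0,0,2,2,1,1,1,3,1,1,1] -> 19 nonzero

Answer: 19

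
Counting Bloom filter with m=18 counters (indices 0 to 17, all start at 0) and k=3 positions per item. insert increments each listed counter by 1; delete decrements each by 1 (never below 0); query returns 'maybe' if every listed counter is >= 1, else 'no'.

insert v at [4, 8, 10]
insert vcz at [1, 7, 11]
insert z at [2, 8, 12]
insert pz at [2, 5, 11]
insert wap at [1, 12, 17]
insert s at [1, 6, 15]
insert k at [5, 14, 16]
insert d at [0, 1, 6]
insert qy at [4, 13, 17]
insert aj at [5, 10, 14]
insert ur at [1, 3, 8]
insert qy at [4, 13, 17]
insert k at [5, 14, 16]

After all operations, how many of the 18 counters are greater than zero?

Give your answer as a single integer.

Answer: 17

Derivation:
Step 1: insert v at [4, 8, 10] -> counters=[0,0,0,0,1,0,0,0,1,0,1,0,0,0,0,0,0,0]
Step 2: insert vcz at [1, 7, 11] -> counters=[0,1,0,0,1,0,0,1,1,0,1,1,0,0,0,0,0,0]
Step 3: insert z at [2, 8, 12] -> counters=[0,1,1,0,1,0,0,1,2,0,1,1,1,0,0,0,0,0]
Step 4: insert pz at [2, 5, 11] -> counters=[0,1,2,0,1,1,0,1,2,0,1,2,1,0,0,0,0,0]
Step 5: insert wap at [1, 12, 17] -> counters=[0,2,2,0,1,1,0,1,2,0,1,2,2,0,0,0,0,1]
Step 6: insert s at [1, 6, 15] -> counters=[0,3,2,0,1,1,1,1,2,0,1,2,2,0,0,1,0,1]
Step 7: insert k at [5, 14, 16] -> counters=[0,3,2,0,1,2,1,1,2,0,1,2,2,0,1,1,1,1]
Step 8: insert d at [0, 1, 6] -> counters=[1,4,2,0,1,2,2,1,2,0,1,2,2,0,1,1,1,1]
Step 9: insert qy at [4, 13, 17] -> counters=[1,4,2,0,2,2,2,1,2,0,1,2,2,1,1,1,1,2]
Step 10: insert aj at [5, 10, 14] -> counters=[1,4,2,0,2,3,2,1,2,0,2,2,2,1,2,1,1,2]
Step 11: insert ur at [1, 3, 8] -> counters=[1,5,2,1,2,3,2,1,3,0,2,2,2,1,2,1,1,2]
Step 12: insert qy at [4, 13, 17] -> counters=[1,5,2,1,3,3,2,1,3,0,2,2,2,2,2,1,1,3]
Step 13: insert k at [5, 14, 16] -> counters=[1,5,2,1,3,4,2,1,3,0,2,2,2,2,3,1,2,3]
Final counters=[1,5,2,1,3,4,2,1,3,0,2,2,2,2,3,1,2,3] -> 17 nonzero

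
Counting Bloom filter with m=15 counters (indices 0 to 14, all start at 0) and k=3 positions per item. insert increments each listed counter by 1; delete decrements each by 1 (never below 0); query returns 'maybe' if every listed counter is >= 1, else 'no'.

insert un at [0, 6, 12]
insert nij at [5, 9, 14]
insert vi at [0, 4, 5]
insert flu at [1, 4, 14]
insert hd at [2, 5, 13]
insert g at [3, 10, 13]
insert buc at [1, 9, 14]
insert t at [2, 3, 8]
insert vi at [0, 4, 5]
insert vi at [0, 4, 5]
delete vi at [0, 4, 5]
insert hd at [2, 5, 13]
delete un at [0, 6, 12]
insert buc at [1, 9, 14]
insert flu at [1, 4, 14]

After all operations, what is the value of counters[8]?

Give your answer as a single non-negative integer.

Step 1: insert un at [0, 6, 12] -> counters=[1,0,0,0,0,0,1,0,0,0,0,0,1,0,0]
Step 2: insert nij at [5, 9, 14] -> counters=[1,0,0,0,0,1,1,0,0,1,0,0,1,0,1]
Step 3: insert vi at [0, 4, 5] -> counters=[2,0,0,0,1,2,1,0,0,1,0,0,1,0,1]
Step 4: insert flu at [1, 4, 14] -> counters=[2,1,0,0,2,2,1,0,0,1,0,0,1,0,2]
Step 5: insert hd at [2, 5, 13] -> counters=[2,1,1,0,2,3,1,0,0,1,0,0,1,1,2]
Step 6: insert g at [3, 10, 13] -> counters=[2,1,1,1,2,3,1,0,0,1,1,0,1,2,2]
Step 7: insert buc at [1, 9, 14] -> counters=[2,2,1,1,2,3,1,0,0,2,1,0,1,2,3]
Step 8: insert t at [2, 3, 8] -> counters=[2,2,2,2,2,3,1,0,1,2,1,0,1,2,3]
Step 9: insert vi at [0, 4, 5] -> counters=[3,2,2,2,3,4,1,0,1,2,1,0,1,2,3]
Step 10: insert vi at [0, 4, 5] -> counters=[4,2,2,2,4,5,1,0,1,2,1,0,1,2,3]
Step 11: delete vi at [0, 4, 5] -> counters=[3,2,2,2,3,4,1,0,1,2,1,0,1,2,3]
Step 12: insert hd at [2, 5, 13] -> counters=[3,2,3,2,3,5,1,0,1,2,1,0,1,3,3]
Step 13: delete un at [0, 6, 12] -> counters=[2,2,3,2,3,5,0,0,1,2,1,0,0,3,3]
Step 14: insert buc at [1, 9, 14] -> counters=[2,3,3,2,3,5,0,0,1,3,1,0,0,3,4]
Step 15: insert flu at [1, 4, 14] -> counters=[2,4,3,2,4,5,0,0,1,3,1,0,0,3,5]
Final counters=[2,4,3,2,4,5,0,0,1,3,1,0,0,3,5] -> counters[8]=1

Answer: 1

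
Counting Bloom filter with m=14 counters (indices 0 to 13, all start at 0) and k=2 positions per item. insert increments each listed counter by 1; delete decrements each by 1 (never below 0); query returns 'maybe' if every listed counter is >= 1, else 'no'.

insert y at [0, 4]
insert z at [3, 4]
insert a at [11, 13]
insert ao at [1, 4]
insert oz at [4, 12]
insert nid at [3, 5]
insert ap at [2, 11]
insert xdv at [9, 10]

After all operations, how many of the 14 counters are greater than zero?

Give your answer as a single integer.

Step 1: insert y at [0, 4] -> counters=[1,0,0,0,1,0,0,0,0,0,0,0,0,0]
Step 2: insert z at [3, 4] -> counters=[1,0,0,1,2,0,0,0,0,0,0,0,0,0]
Step 3: insert a at [11, 13] -> counters=[1,0,0,1,2,0,0,0,0,0,0,1,0,1]
Step 4: insert ao at [1, 4] -> counters=[1,1,0,1,3,0,0,0,0,0,0,1,0,1]
Step 5: insert oz at [4, 12] -> counters=[1,1,0,1,4,0,0,0,0,0,0,1,1,1]
Step 6: insert nid at [3, 5] -> counters=[1,1,0,2,4,1,0,0,0,0,0,1,1,1]
Step 7: insert ap at [2, 11] -> counters=[1,1,1,2,4,1,0,0,0,0,0,2,1,1]
Step 8: insert xdv at [9, 10] -> counters=[1,1,1,2,4,1,0,0,0,1,1,2,1,1]
Final counters=[1,1,1,2,4,1,0,0,0,1,1,2,1,1] -> 11 nonzero

Answer: 11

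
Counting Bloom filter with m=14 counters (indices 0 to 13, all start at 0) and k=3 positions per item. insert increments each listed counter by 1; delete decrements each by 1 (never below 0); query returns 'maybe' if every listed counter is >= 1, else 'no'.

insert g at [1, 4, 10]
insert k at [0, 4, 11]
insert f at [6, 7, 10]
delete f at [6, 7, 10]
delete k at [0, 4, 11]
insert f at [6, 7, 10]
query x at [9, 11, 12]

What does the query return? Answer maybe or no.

Step 1: insert g at [1, 4, 10] -> counters=[0,1,0,0,1,0,0,0,0,0,1,0,0,0]
Step 2: insert k at [0, 4, 11] -> counters=[1,1,0,0,2,0,0,0,0,0,1,1,0,0]
Step 3: insert f at [6, 7, 10] -> counters=[1,1,0,0,2,0,1,1,0,0,2,1,0,0]
Step 4: delete f at [6, 7, 10] -> counters=[1,1,0,0,2,0,0,0,0,0,1,1,0,0]
Step 5: delete k at [0, 4, 11] -> counters=[0,1,0,0,1,0,0,0,0,0,1,0,0,0]
Step 6: insert f at [6, 7, 10] -> counters=[0,1,0,0,1,0,1,1,0,0,2,0,0,0]
Query x: check counters[9]=0 counters[11]=0 counters[12]=0 -> no

Answer: no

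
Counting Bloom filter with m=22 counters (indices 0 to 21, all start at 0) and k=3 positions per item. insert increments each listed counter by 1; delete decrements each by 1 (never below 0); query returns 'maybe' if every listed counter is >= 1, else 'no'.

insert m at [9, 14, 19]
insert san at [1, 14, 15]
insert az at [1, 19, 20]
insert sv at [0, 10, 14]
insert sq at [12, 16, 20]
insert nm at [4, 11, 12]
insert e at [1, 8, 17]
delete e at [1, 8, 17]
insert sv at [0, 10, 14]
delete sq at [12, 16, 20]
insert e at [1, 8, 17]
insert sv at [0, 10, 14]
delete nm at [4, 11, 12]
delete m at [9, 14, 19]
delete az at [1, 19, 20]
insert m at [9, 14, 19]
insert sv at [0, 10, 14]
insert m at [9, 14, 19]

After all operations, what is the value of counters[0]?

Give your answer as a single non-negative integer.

Step 1: insert m at [9, 14, 19] -> counters=[0,0,0,0,0,0,0,0,0,1,0,0,0,0,1,0,0,0,0,1,0,0]
Step 2: insert san at [1, 14, 15] -> counters=[0,1,0,0,0,0,0,0,0,1,0,0,0,0,2,1,0,0,0,1,0,0]
Step 3: insert az at [1, 19, 20] -> counters=[0,2,0,0,0,0,0,0,0,1,0,0,0,0,2,1,0,0,0,2,1,0]
Step 4: insert sv at [0, 10, 14] -> counters=[1,2,0,0,0,0,0,0,0,1,1,0,0,0,3,1,0,0,0,2,1,0]
Step 5: insert sq at [12, 16, 20] -> counters=[1,2,0,0,0,0,0,0,0,1,1,0,1,0,3,1,1,0,0,2,2,0]
Step 6: insert nm at [4, 11, 12] -> counters=[1,2,0,0,1,0,0,0,0,1,1,1,2,0,3,1,1,0,0,2,2,0]
Step 7: insert e at [1, 8, 17] -> counters=[1,3,0,0,1,0,0,0,1,1,1,1,2,0,3,1,1,1,0,2,2,0]
Step 8: delete e at [1, 8, 17] -> counters=[1,2,0,0,1,0,0,0,0,1,1,1,2,0,3,1,1,0,0,2,2,0]
Step 9: insert sv at [0, 10, 14] -> counters=[2,2,0,0,1,0,0,0,0,1,2,1,2,0,4,1,1,0,0,2,2,0]
Step 10: delete sq at [12, 16, 20] -> counters=[2,2,0,0,1,0,0,0,0,1,2,1,1,0,4,1,0,0,0,2,1,0]
Step 11: insert e at [1, 8, 17] -> counters=[2,3,0,0,1,0,0,0,1,1,2,1,1,0,4,1,0,1,0,2,1,0]
Step 12: insert sv at [0, 10, 14] -> counters=[3,3,0,0,1,0,0,0,1,1,3,1,1,0,5,1,0,1,0,2,1,0]
Step 13: delete nm at [4, 11, 12] -> counters=[3,3,0,0,0,0,0,0,1,1,3,0,0,0,5,1,0,1,0,2,1,0]
Step 14: delete m at [9, 14, 19] -> counters=[3,3,0,0,0,0,0,0,1,0,3,0,0,0,4,1,0,1,0,1,1,0]
Step 15: delete az at [1, 19, 20] -> counters=[3,2,0,0,0,0,0,0,1,0,3,0,0,0,4,1,0,1,0,0,0,0]
Step 16: insert m at [9, 14, 19] -> counters=[3,2,0,0,0,0,0,0,1,1,3,0,0,0,5,1,0,1,0,1,0,0]
Step 17: insert sv at [0, 10, 14] -> counters=[4,2,0,0,0,0,0,0,1,1,4,0,0,0,6,1,0,1,0,1,0,0]
Step 18: insert m at [9, 14, 19] -> counters=[4,2,0,0,0,0,0,0,1,2,4,0,0,0,7,1,0,1,0,2,0,0]
Final counters=[4,2,0,0,0,0,0,0,1,2,4,0,0,0,7,1,0,1,0,2,0,0] -> counters[0]=4

Answer: 4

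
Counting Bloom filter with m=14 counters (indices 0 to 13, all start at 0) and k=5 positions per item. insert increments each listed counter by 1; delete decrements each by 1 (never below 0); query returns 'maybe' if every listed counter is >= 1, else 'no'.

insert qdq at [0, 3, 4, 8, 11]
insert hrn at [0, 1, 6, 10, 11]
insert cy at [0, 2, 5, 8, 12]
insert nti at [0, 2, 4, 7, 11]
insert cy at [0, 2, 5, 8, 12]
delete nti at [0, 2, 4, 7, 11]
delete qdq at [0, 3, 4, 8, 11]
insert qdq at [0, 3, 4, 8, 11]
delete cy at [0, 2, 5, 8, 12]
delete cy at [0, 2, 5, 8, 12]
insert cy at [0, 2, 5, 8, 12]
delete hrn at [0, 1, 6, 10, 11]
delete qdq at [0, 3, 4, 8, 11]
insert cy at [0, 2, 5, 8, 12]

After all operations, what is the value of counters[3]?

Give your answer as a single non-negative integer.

Step 1: insert qdq at [0, 3, 4, 8, 11] -> counters=[1,0,0,1,1,0,0,0,1,0,0,1,0,0]
Step 2: insert hrn at [0, 1, 6, 10, 11] -> counters=[2,1,0,1,1,0,1,0,1,0,1,2,0,0]
Step 3: insert cy at [0, 2, 5, 8, 12] -> counters=[3,1,1,1,1,1,1,0,2,0,1,2,1,0]
Step 4: insert nti at [0, 2, 4, 7, 11] -> counters=[4,1,2,1,2,1,1,1,2,0,1,3,1,0]
Step 5: insert cy at [0, 2, 5, 8, 12] -> counters=[5,1,3,1,2,2,1,1,3,0,1,3,2,0]
Step 6: delete nti at [0, 2, 4, 7, 11] -> counters=[4,1,2,1,1,2,1,0,3,0,1,2,2,0]
Step 7: delete qdq at [0, 3, 4, 8, 11] -> counters=[3,1,2,0,0,2,1,0,2,0,1,1,2,0]
Step 8: insert qdq at [0, 3, 4, 8, 11] -> counters=[4,1,2,1,1,2,1,0,3,0,1,2,2,0]
Step 9: delete cy at [0, 2, 5, 8, 12] -> counters=[3,1,1,1,1,1,1,0,2,0,1,2,1,0]
Step 10: delete cy at [0, 2, 5, 8, 12] -> counters=[2,1,0,1,1,0,1,0,1,0,1,2,0,0]
Step 11: insert cy at [0, 2, 5, 8, 12] -> counters=[3,1,1,1,1,1,1,0,2,0,1,2,1,0]
Step 12: delete hrn at [0, 1, 6, 10, 11] -> counters=[2,0,1,1,1,1,0,0,2,0,0,1,1,0]
Step 13: delete qdq at [0, 3, 4, 8, 11] -> counters=[1,0,1,0,0,1,0,0,1,0,0,0,1,0]
Step 14: insert cy at [0, 2, 5, 8, 12] -> counters=[2,0,2,0,0,2,0,0,2,0,0,0,2,0]
Final counters=[2,0,2,0,0,2,0,0,2,0,0,0,2,0] -> counters[3]=0

Answer: 0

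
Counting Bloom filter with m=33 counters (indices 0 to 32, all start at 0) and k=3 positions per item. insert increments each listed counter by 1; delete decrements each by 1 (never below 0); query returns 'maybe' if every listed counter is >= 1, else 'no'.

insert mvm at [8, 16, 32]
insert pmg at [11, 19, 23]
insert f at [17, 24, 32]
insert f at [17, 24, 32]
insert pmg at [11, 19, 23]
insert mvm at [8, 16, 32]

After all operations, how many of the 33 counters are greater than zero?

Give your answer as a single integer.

Answer: 8

Derivation:
Step 1: insert mvm at [8, 16, 32] -> counters=[0,0,0,0,0,0,0,0,1,0,0,0,0,0,0,0,1,0,0,0,0,0,0,0,0,0,0,0,0,0,0,0,1]
Step 2: insert pmg at [11, 19, 23] -> counters=[0,0,0,0,0,0,0,0,1,0,0,1,0,0,0,0,1,0,0,1,0,0,0,1,0,0,0,0,0,0,0,0,1]
Step 3: insert f at [17, 24, 32] -> counters=[0,0,0,0,0,0,0,0,1,0,0,1,0,0,0,0,1,1,0,1,0,0,0,1,1,0,0,0,0,0,0,0,2]
Step 4: insert f at [17, 24, 32] -> counters=[0,0,0,0,0,0,0,0,1,0,0,1,0,0,0,0,1,2,0,1,0,0,0,1,2,0,0,0,0,0,0,0,3]
Step 5: insert pmg at [11, 19, 23] -> counters=[0,0,0,0,0,0,0,0,1,0,0,2,0,0,0,0,1,2,0,2,0,0,0,2,2,0,0,0,0,0,0,0,3]
Step 6: insert mvm at [8, 16, 32] -> counters=[0,0,0,0,0,0,0,0,2,0,0,2,0,0,0,0,2,2,0,2,0,0,0,2,2,0,0,0,0,0,0,0,4]
Final counters=[0,0,0,0,0,0,0,0,2,0,0,2,0,0,0,0,2,2,0,2,0,0,0,2,2,0,0,0,0,0,0,0,4] -> 8 nonzero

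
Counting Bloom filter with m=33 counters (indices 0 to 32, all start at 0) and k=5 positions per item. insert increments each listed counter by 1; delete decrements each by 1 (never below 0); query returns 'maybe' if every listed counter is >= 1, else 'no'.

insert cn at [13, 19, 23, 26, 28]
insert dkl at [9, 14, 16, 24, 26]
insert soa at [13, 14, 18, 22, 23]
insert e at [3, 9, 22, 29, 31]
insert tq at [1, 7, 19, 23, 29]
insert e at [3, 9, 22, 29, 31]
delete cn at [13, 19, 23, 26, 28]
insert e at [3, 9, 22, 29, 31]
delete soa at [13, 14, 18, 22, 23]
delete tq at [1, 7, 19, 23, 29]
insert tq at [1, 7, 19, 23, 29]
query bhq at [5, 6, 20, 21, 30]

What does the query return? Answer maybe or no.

Answer: no

Derivation:
Step 1: insert cn at [13, 19, 23, 26, 28] -> counters=[0,0,0,0,0,0,0,0,0,0,0,0,0,1,0,0,0,0,0,1,0,0,0,1,0,0,1,0,1,0,0,0,0]
Step 2: insert dkl at [9, 14, 16, 24, 26] -> counters=[0,0,0,0,0,0,0,0,0,1,0,0,0,1,1,0,1,0,0,1,0,0,0,1,1,0,2,0,1,0,0,0,0]
Step 3: insert soa at [13, 14, 18, 22, 23] -> counters=[0,0,0,0,0,0,0,0,0,1,0,0,0,2,2,0,1,0,1,1,0,0,1,2,1,0,2,0,1,0,0,0,0]
Step 4: insert e at [3, 9, 22, 29, 31] -> counters=[0,0,0,1,0,0,0,0,0,2,0,0,0,2,2,0,1,0,1,1,0,0,2,2,1,0,2,0,1,1,0,1,0]
Step 5: insert tq at [1, 7, 19, 23, 29] -> counters=[0,1,0,1,0,0,0,1,0,2,0,0,0,2,2,0,1,0,1,2,0,0,2,3,1,0,2,0,1,2,0,1,0]
Step 6: insert e at [3, 9, 22, 29, 31] -> counters=[0,1,0,2,0,0,0,1,0,3,0,0,0,2,2,0,1,0,1,2,0,0,3,3,1,0,2,0,1,3,0,2,0]
Step 7: delete cn at [13, 19, 23, 26, 28] -> counters=[0,1,0,2,0,0,0,1,0,3,0,0,0,1,2,0,1,0,1,1,0,0,3,2,1,0,1,0,0,3,0,2,0]
Step 8: insert e at [3, 9, 22, 29, 31] -> counters=[0,1,0,3,0,0,0,1,0,4,0,0,0,1,2,0,1,0,1,1,0,0,4,2,1,0,1,0,0,4,0,3,0]
Step 9: delete soa at [13, 14, 18, 22, 23] -> counters=[0,1,0,3,0,0,0,1,0,4,0,0,0,0,1,0,1,0,0,1,0,0,3,1,1,0,1,0,0,4,0,3,0]
Step 10: delete tq at [1, 7, 19, 23, 29] -> counters=[0,0,0,3,0,0,0,0,0,4,0,0,0,0,1,0,1,0,0,0,0,0,3,0,1,0,1,0,0,3,0,3,0]
Step 11: insert tq at [1, 7, 19, 23, 29] -> counters=[0,1,0,3,0,0,0,1,0,4,0,0,0,0,1,0,1,0,0,1,0,0,3,1,1,0,1,0,0,4,0,3,0]
Query bhq: check counters[5]=0 counters[6]=0 counters[20]=0 counters[21]=0 counters[30]=0 -> no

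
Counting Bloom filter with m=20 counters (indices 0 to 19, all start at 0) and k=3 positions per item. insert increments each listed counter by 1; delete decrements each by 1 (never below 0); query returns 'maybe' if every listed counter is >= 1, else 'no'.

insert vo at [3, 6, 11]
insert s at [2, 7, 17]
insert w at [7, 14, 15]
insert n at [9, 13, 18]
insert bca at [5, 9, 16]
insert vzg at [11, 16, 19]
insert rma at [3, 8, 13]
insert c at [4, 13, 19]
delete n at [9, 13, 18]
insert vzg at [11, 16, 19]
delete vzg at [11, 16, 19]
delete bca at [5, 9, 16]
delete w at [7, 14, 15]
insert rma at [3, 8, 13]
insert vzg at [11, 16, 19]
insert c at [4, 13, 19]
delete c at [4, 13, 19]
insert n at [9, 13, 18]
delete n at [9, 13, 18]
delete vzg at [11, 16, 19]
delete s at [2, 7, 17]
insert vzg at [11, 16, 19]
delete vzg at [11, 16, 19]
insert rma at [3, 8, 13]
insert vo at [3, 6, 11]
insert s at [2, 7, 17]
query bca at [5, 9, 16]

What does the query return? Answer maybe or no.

Step 1: insert vo at [3, 6, 11] -> counters=[0,0,0,1,0,0,1,0,0,0,0,1,0,0,0,0,0,0,0,0]
Step 2: insert s at [2, 7, 17] -> counters=[0,0,1,1,0,0,1,1,0,0,0,1,0,0,0,0,0,1,0,0]
Step 3: insert w at [7, 14, 15] -> counters=[0,0,1,1,0,0,1,2,0,0,0,1,0,0,1,1,0,1,0,0]
Step 4: insert n at [9, 13, 18] -> counters=[0,0,1,1,0,0,1,2,0,1,0,1,0,1,1,1,0,1,1,0]
Step 5: insert bca at [5, 9, 16] -> counters=[0,0,1,1,0,1,1,2,0,2,0,1,0,1,1,1,1,1,1,0]
Step 6: insert vzg at [11, 16, 19] -> counters=[0,0,1,1,0,1,1,2,0,2,0,2,0,1,1,1,2,1,1,1]
Step 7: insert rma at [3, 8, 13] -> counters=[0,0,1,2,0,1,1,2,1,2,0,2,0,2,1,1,2,1,1,1]
Step 8: insert c at [4, 13, 19] -> counters=[0,0,1,2,1,1,1,2,1,2,0,2,0,3,1,1,2,1,1,2]
Step 9: delete n at [9, 13, 18] -> counters=[0,0,1,2,1,1,1,2,1,1,0,2,0,2,1,1,2,1,0,2]
Step 10: insert vzg at [11, 16, 19] -> counters=[0,0,1,2,1,1,1,2,1,1,0,3,0,2,1,1,3,1,0,3]
Step 11: delete vzg at [11, 16, 19] -> counters=[0,0,1,2,1,1,1,2,1,1,0,2,0,2,1,1,2,1,0,2]
Step 12: delete bca at [5, 9, 16] -> counters=[0,0,1,2,1,0,1,2,1,0,0,2,0,2,1,1,1,1,0,2]
Step 13: delete w at [7, 14, 15] -> counters=[0,0,1,2,1,0,1,1,1,0,0,2,0,2,0,0,1,1,0,2]
Step 14: insert rma at [3, 8, 13] -> counters=[0,0,1,3,1,0,1,1,2,0,0,2,0,3,0,0,1,1,0,2]
Step 15: insert vzg at [11, 16, 19] -> counters=[0,0,1,3,1,0,1,1,2,0,0,3,0,3,0,0,2,1,0,3]
Step 16: insert c at [4, 13, 19] -> counters=[0,0,1,3,2,0,1,1,2,0,0,3,0,4,0,0,2,1,0,4]
Step 17: delete c at [4, 13, 19] -> counters=[0,0,1,3,1,0,1,1,2,0,0,3,0,3,0,0,2,1,0,3]
Step 18: insert n at [9, 13, 18] -> counters=[0,0,1,3,1,0,1,1,2,1,0,3,0,4,0,0,2,1,1,3]
Step 19: delete n at [9, 13, 18] -> counters=[0,0,1,3,1,0,1,1,2,0,0,3,0,3,0,0,2,1,0,3]
Step 20: delete vzg at [11, 16, 19] -> counters=[0,0,1,3,1,0,1,1,2,0,0,2,0,3,0,0,1,1,0,2]
Step 21: delete s at [2, 7, 17] -> counters=[0,0,0,3,1,0,1,0,2,0,0,2,0,3,0,0,1,0,0,2]
Step 22: insert vzg at [11, 16, 19] -> counters=[0,0,0,3,1,0,1,0,2,0,0,3,0,3,0,0,2,0,0,3]
Step 23: delete vzg at [11, 16, 19] -> counters=[0,0,0,3,1,0,1,0,2,0,0,2,0,3,0,0,1,0,0,2]
Step 24: insert rma at [3, 8, 13] -> counters=[0,0,0,4,1,0,1,0,3,0,0,2,0,4,0,0,1,0,0,2]
Step 25: insert vo at [3, 6, 11] -> counters=[0,0,0,5,1,0,2,0,3,0,0,3,0,4,0,0,1,0,0,2]
Step 26: insert s at [2, 7, 17] -> counters=[0,0,1,5,1,0,2,1,3,0,0,3,0,4,0,0,1,1,0,2]
Query bca: check counters[5]=0 counters[9]=0 counters[16]=1 -> no

Answer: no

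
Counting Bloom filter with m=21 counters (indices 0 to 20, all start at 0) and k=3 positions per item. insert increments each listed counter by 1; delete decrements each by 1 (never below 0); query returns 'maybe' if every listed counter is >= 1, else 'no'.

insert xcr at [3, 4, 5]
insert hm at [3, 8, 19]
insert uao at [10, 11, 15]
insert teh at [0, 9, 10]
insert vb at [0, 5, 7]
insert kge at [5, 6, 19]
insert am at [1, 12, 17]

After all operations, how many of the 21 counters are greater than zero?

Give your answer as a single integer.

Answer: 15

Derivation:
Step 1: insert xcr at [3, 4, 5] -> counters=[0,0,0,1,1,1,0,0,0,0,0,0,0,0,0,0,0,0,0,0,0]
Step 2: insert hm at [3, 8, 19] -> counters=[0,0,0,2,1,1,0,0,1,0,0,0,0,0,0,0,0,0,0,1,0]
Step 3: insert uao at [10, 11, 15] -> counters=[0,0,0,2,1,1,0,0,1,0,1,1,0,0,0,1,0,0,0,1,0]
Step 4: insert teh at [0, 9, 10] -> counters=[1,0,0,2,1,1,0,0,1,1,2,1,0,0,0,1,0,0,0,1,0]
Step 5: insert vb at [0, 5, 7] -> counters=[2,0,0,2,1,2,0,1,1,1,2,1,0,0,0,1,0,0,0,1,0]
Step 6: insert kge at [5, 6, 19] -> counters=[2,0,0,2,1,3,1,1,1,1,2,1,0,0,0,1,0,0,0,2,0]
Step 7: insert am at [1, 12, 17] -> counters=[2,1,0,2,1,3,1,1,1,1,2,1,1,0,0,1,0,1,0,2,0]
Final counters=[2,1,0,2,1,3,1,1,1,1,2,1,1,0,0,1,0,1,0,2,0] -> 15 nonzero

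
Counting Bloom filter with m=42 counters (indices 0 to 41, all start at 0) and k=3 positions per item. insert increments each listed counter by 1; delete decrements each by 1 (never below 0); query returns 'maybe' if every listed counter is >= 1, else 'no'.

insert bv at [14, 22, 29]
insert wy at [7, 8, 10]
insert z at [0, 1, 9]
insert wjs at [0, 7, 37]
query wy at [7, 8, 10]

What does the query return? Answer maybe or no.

Answer: maybe

Derivation:
Step 1: insert bv at [14, 22, 29] -> counters=[0,0,0,0,0,0,0,0,0,0,0,0,0,0,1,0,0,0,0,0,0,0,1,0,0,0,0,0,0,1,0,0,0,0,0,0,0,0,0,0,0,0]
Step 2: insert wy at [7, 8, 10] -> counters=[0,0,0,0,0,0,0,1,1,0,1,0,0,0,1,0,0,0,0,0,0,0,1,0,0,0,0,0,0,1,0,0,0,0,0,0,0,0,0,0,0,0]
Step 3: insert z at [0, 1, 9] -> counters=[1,1,0,0,0,0,0,1,1,1,1,0,0,0,1,0,0,0,0,0,0,0,1,0,0,0,0,0,0,1,0,0,0,0,0,0,0,0,0,0,0,0]
Step 4: insert wjs at [0, 7, 37] -> counters=[2,1,0,0,0,0,0,2,1,1,1,0,0,0,1,0,0,0,0,0,0,0,1,0,0,0,0,0,0,1,0,0,0,0,0,0,0,1,0,0,0,0]
Query wy: check counters[7]=2 counters[8]=1 counters[10]=1 -> maybe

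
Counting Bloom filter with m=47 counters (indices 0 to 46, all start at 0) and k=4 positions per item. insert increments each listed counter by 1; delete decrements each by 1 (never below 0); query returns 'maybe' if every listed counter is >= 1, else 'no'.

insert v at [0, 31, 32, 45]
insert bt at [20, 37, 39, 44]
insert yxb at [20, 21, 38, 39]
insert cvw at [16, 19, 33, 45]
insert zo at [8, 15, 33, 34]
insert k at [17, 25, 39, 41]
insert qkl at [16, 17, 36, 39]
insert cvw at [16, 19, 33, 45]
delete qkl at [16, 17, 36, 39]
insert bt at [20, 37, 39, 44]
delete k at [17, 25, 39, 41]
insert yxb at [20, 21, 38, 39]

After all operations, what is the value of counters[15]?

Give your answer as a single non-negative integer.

Answer: 1

Derivation:
Step 1: insert v at [0, 31, 32, 45] -> counters=[1,0,0,0,0,0,0,0,0,0,0,0,0,0,0,0,0,0,0,0,0,0,0,0,0,0,0,0,0,0,0,1,1,0,0,0,0,0,0,0,0,0,0,0,0,1,0]
Step 2: insert bt at [20, 37, 39, 44] -> counters=[1,0,0,0,0,0,0,0,0,0,0,0,0,0,0,0,0,0,0,0,1,0,0,0,0,0,0,0,0,0,0,1,1,0,0,0,0,1,0,1,0,0,0,0,1,1,0]
Step 3: insert yxb at [20, 21, 38, 39] -> counters=[1,0,0,0,0,0,0,0,0,0,0,0,0,0,0,0,0,0,0,0,2,1,0,0,0,0,0,0,0,0,0,1,1,0,0,0,0,1,1,2,0,0,0,0,1,1,0]
Step 4: insert cvw at [16, 19, 33, 45] -> counters=[1,0,0,0,0,0,0,0,0,0,0,0,0,0,0,0,1,0,0,1,2,1,0,0,0,0,0,0,0,0,0,1,1,1,0,0,0,1,1,2,0,0,0,0,1,2,0]
Step 5: insert zo at [8, 15, 33, 34] -> counters=[1,0,0,0,0,0,0,0,1,0,0,0,0,0,0,1,1,0,0,1,2,1,0,0,0,0,0,0,0,0,0,1,1,2,1,0,0,1,1,2,0,0,0,0,1,2,0]
Step 6: insert k at [17, 25, 39, 41] -> counters=[1,0,0,0,0,0,0,0,1,0,0,0,0,0,0,1,1,1,0,1,2,1,0,0,0,1,0,0,0,0,0,1,1,2,1,0,0,1,1,3,0,1,0,0,1,2,0]
Step 7: insert qkl at [16, 17, 36, 39] -> counters=[1,0,0,0,0,0,0,0,1,0,0,0,0,0,0,1,2,2,0,1,2,1,0,0,0,1,0,0,0,0,0,1,1,2,1,0,1,1,1,4,0,1,0,0,1,2,0]
Step 8: insert cvw at [16, 19, 33, 45] -> counters=[1,0,0,0,0,0,0,0,1,0,0,0,0,0,0,1,3,2,0,2,2,1,0,0,0,1,0,0,0,0,0,1,1,3,1,0,1,1,1,4,0,1,0,0,1,3,0]
Step 9: delete qkl at [16, 17, 36, 39] -> counters=[1,0,0,0,0,0,0,0,1,0,0,0,0,0,0,1,2,1,0,2,2,1,0,0,0,1,0,0,0,0,0,1,1,3,1,0,0,1,1,3,0,1,0,0,1,3,0]
Step 10: insert bt at [20, 37, 39, 44] -> counters=[1,0,0,0,0,0,0,0,1,0,0,0,0,0,0,1,2,1,0,2,3,1,0,0,0,1,0,0,0,0,0,1,1,3,1,0,0,2,1,4,0,1,0,0,2,3,0]
Step 11: delete k at [17, 25, 39, 41] -> counters=[1,0,0,0,0,0,0,0,1,0,0,0,0,0,0,1,2,0,0,2,3,1,0,0,0,0,0,0,0,0,0,1,1,3,1,0,0,2,1,3,0,0,0,0,2,3,0]
Step 12: insert yxb at [20, 21, 38, 39] -> counters=[1,0,0,0,0,0,0,0,1,0,0,0,0,0,0,1,2,0,0,2,4,2,0,0,0,0,0,0,0,0,0,1,1,3,1,0,0,2,2,4,0,0,0,0,2,3,0]
Final counters=[1,0,0,0,0,0,0,0,1,0,0,0,0,0,0,1,2,0,0,2,4,2,0,0,0,0,0,0,0,0,0,1,1,3,1,0,0,2,2,4,0,0,0,0,2,3,0] -> counters[15]=1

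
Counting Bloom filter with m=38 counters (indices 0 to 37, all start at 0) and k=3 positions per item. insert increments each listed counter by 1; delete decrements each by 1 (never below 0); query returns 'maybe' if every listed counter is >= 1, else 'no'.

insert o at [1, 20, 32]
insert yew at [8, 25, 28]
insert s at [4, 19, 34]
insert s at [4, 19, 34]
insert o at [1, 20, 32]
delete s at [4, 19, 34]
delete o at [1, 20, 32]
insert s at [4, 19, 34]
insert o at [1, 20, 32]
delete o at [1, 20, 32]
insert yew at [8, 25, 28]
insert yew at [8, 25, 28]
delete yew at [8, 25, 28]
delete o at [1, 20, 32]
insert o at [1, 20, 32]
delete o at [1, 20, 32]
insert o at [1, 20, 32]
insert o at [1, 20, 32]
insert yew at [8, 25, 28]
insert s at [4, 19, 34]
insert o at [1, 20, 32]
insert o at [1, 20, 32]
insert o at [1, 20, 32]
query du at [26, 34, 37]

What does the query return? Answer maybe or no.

Answer: no

Derivation:
Step 1: insert o at [1, 20, 32] -> counters=[0,1,0,0,0,0,0,0,0,0,0,0,0,0,0,0,0,0,0,0,1,0,0,0,0,0,0,0,0,0,0,0,1,0,0,0,0,0]
Step 2: insert yew at [8, 25, 28] -> counters=[0,1,0,0,0,0,0,0,1,0,0,0,0,0,0,0,0,0,0,0,1,0,0,0,0,1,0,0,1,0,0,0,1,0,0,0,0,0]
Step 3: insert s at [4, 19, 34] -> counters=[0,1,0,0,1,0,0,0,1,0,0,0,0,0,0,0,0,0,0,1,1,0,0,0,0,1,0,0,1,0,0,0,1,0,1,0,0,0]
Step 4: insert s at [4, 19, 34] -> counters=[0,1,0,0,2,0,0,0,1,0,0,0,0,0,0,0,0,0,0,2,1,0,0,0,0,1,0,0,1,0,0,0,1,0,2,0,0,0]
Step 5: insert o at [1, 20, 32] -> counters=[0,2,0,0,2,0,0,0,1,0,0,0,0,0,0,0,0,0,0,2,2,0,0,0,0,1,0,0,1,0,0,0,2,0,2,0,0,0]
Step 6: delete s at [4, 19, 34] -> counters=[0,2,0,0,1,0,0,0,1,0,0,0,0,0,0,0,0,0,0,1,2,0,0,0,0,1,0,0,1,0,0,0,2,0,1,0,0,0]
Step 7: delete o at [1, 20, 32] -> counters=[0,1,0,0,1,0,0,0,1,0,0,0,0,0,0,0,0,0,0,1,1,0,0,0,0,1,0,0,1,0,0,0,1,0,1,0,0,0]
Step 8: insert s at [4, 19, 34] -> counters=[0,1,0,0,2,0,0,0,1,0,0,0,0,0,0,0,0,0,0,2,1,0,0,0,0,1,0,0,1,0,0,0,1,0,2,0,0,0]
Step 9: insert o at [1, 20, 32] -> counters=[0,2,0,0,2,0,0,0,1,0,0,0,0,0,0,0,0,0,0,2,2,0,0,0,0,1,0,0,1,0,0,0,2,0,2,0,0,0]
Step 10: delete o at [1, 20, 32] -> counters=[0,1,0,0,2,0,0,0,1,0,0,0,0,0,0,0,0,0,0,2,1,0,0,0,0,1,0,0,1,0,0,0,1,0,2,0,0,0]
Step 11: insert yew at [8, 25, 28] -> counters=[0,1,0,0,2,0,0,0,2,0,0,0,0,0,0,0,0,0,0,2,1,0,0,0,0,2,0,0,2,0,0,0,1,0,2,0,0,0]
Step 12: insert yew at [8, 25, 28] -> counters=[0,1,0,0,2,0,0,0,3,0,0,0,0,0,0,0,0,0,0,2,1,0,0,0,0,3,0,0,3,0,0,0,1,0,2,0,0,0]
Step 13: delete yew at [8, 25, 28] -> counters=[0,1,0,0,2,0,0,0,2,0,0,0,0,0,0,0,0,0,0,2,1,0,0,0,0,2,0,0,2,0,0,0,1,0,2,0,0,0]
Step 14: delete o at [1, 20, 32] -> counters=[0,0,0,0,2,0,0,0,2,0,0,0,0,0,0,0,0,0,0,2,0,0,0,0,0,2,0,0,2,0,0,0,0,0,2,0,0,0]
Step 15: insert o at [1, 20, 32] -> counters=[0,1,0,0,2,0,0,0,2,0,0,0,0,0,0,0,0,0,0,2,1,0,0,0,0,2,0,0,2,0,0,0,1,0,2,0,0,0]
Step 16: delete o at [1, 20, 32] -> counters=[0,0,0,0,2,0,0,0,2,0,0,0,0,0,0,0,0,0,0,2,0,0,0,0,0,2,0,0,2,0,0,0,0,0,2,0,0,0]
Step 17: insert o at [1, 20, 32] -> counters=[0,1,0,0,2,0,0,0,2,0,0,0,0,0,0,0,0,0,0,2,1,0,0,0,0,2,0,0,2,0,0,0,1,0,2,0,0,0]
Step 18: insert o at [1, 20, 32] -> counters=[0,2,0,0,2,0,0,0,2,0,0,0,0,0,0,0,0,0,0,2,2,0,0,0,0,2,0,0,2,0,0,0,2,0,2,0,0,0]
Step 19: insert yew at [8, 25, 28] -> counters=[0,2,0,0,2,0,0,0,3,0,0,0,0,0,0,0,0,0,0,2,2,0,0,0,0,3,0,0,3,0,0,0,2,0,2,0,0,0]
Step 20: insert s at [4, 19, 34] -> counters=[0,2,0,0,3,0,0,0,3,0,0,0,0,0,0,0,0,0,0,3,2,0,0,0,0,3,0,0,3,0,0,0,2,0,3,0,0,0]
Step 21: insert o at [1, 20, 32] -> counters=[0,3,0,0,3,0,0,0,3,0,0,0,0,0,0,0,0,0,0,3,3,0,0,0,0,3,0,0,3,0,0,0,3,0,3,0,0,0]
Step 22: insert o at [1, 20, 32] -> counters=[0,4,0,0,3,0,0,0,3,0,0,0,0,0,0,0,0,0,0,3,4,0,0,0,0,3,0,0,3,0,0,0,4,0,3,0,0,0]
Step 23: insert o at [1, 20, 32] -> counters=[0,5,0,0,3,0,0,0,3,0,0,0,0,0,0,0,0,0,0,3,5,0,0,0,0,3,0,0,3,0,0,0,5,0,3,0,0,0]
Query du: check counters[26]=0 counters[34]=3 counters[37]=0 -> no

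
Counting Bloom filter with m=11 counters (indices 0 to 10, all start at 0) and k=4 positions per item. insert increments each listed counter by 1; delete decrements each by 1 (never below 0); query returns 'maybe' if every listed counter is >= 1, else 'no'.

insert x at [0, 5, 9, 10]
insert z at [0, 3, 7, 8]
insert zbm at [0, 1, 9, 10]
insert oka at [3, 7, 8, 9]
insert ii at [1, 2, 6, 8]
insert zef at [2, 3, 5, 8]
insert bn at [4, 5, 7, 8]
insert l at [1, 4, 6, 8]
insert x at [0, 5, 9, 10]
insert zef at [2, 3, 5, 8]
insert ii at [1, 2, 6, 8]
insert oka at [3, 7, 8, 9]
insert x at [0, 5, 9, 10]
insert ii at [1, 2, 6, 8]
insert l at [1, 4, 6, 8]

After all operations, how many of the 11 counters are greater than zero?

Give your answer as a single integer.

Step 1: insert x at [0, 5, 9, 10] -> counters=[1,0,0,0,0,1,0,0,0,1,1]
Step 2: insert z at [0, 3, 7, 8] -> counters=[2,0,0,1,0,1,0,1,1,1,1]
Step 3: insert zbm at [0, 1, 9, 10] -> counters=[3,1,0,1,0,1,0,1,1,2,2]
Step 4: insert oka at [3, 7, 8, 9] -> counters=[3,1,0,2,0,1,0,2,2,3,2]
Step 5: insert ii at [1, 2, 6, 8] -> counters=[3,2,1,2,0,1,1,2,3,3,2]
Step 6: insert zef at [2, 3, 5, 8] -> counters=[3,2,2,3,0,2,1,2,4,3,2]
Step 7: insert bn at [4, 5, 7, 8] -> counters=[3,2,2,3,1,3,1,3,5,3,2]
Step 8: insert l at [1, 4, 6, 8] -> counters=[3,3,2,3,2,3,2,3,6,3,2]
Step 9: insert x at [0, 5, 9, 10] -> counters=[4,3,2,3,2,4,2,3,6,4,3]
Step 10: insert zef at [2, 3, 5, 8] -> counters=[4,3,3,4,2,5,2,3,7,4,3]
Step 11: insert ii at [1, 2, 6, 8] -> counters=[4,4,4,4,2,5,3,3,8,4,3]
Step 12: insert oka at [3, 7, 8, 9] -> counters=[4,4,4,5,2,5,3,4,9,5,3]
Step 13: insert x at [0, 5, 9, 10] -> counters=[5,4,4,5,2,6,3,4,9,6,4]
Step 14: insert ii at [1, 2, 6, 8] -> counters=[5,5,5,5,2,6,4,4,10,6,4]
Step 15: insert l at [1, 4, 6, 8] -> counters=[5,6,5,5,3,6,5,4,11,6,4]
Final counters=[5,6,5,5,3,6,5,4,11,6,4] -> 11 nonzero

Answer: 11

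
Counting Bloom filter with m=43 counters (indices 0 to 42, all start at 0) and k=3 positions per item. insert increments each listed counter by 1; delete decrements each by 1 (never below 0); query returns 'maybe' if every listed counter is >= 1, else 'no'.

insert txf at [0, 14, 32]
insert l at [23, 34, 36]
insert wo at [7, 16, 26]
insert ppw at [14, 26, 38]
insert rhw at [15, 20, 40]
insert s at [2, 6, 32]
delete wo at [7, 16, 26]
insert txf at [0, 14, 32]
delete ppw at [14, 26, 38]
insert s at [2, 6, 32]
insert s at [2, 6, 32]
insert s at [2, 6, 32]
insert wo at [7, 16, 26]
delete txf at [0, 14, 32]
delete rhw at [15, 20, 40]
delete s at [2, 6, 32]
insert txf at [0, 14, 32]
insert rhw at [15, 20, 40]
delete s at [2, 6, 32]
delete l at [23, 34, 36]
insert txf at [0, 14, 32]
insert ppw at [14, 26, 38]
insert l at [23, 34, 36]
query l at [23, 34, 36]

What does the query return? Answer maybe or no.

Answer: maybe

Derivation:
Step 1: insert txf at [0, 14, 32] -> counters=[1,0,0,0,0,0,0,0,0,0,0,0,0,0,1,0,0,0,0,0,0,0,0,0,0,0,0,0,0,0,0,0,1,0,0,0,0,0,0,0,0,0,0]
Step 2: insert l at [23, 34, 36] -> counters=[1,0,0,0,0,0,0,0,0,0,0,0,0,0,1,0,0,0,0,0,0,0,0,1,0,0,0,0,0,0,0,0,1,0,1,0,1,0,0,0,0,0,0]
Step 3: insert wo at [7, 16, 26] -> counters=[1,0,0,0,0,0,0,1,0,0,0,0,0,0,1,0,1,0,0,0,0,0,0,1,0,0,1,0,0,0,0,0,1,0,1,0,1,0,0,0,0,0,0]
Step 4: insert ppw at [14, 26, 38] -> counters=[1,0,0,0,0,0,0,1,0,0,0,0,0,0,2,0,1,0,0,0,0,0,0,1,0,0,2,0,0,0,0,0,1,0,1,0,1,0,1,0,0,0,0]
Step 5: insert rhw at [15, 20, 40] -> counters=[1,0,0,0,0,0,0,1,0,0,0,0,0,0,2,1,1,0,0,0,1,0,0,1,0,0,2,0,0,0,0,0,1,0,1,0,1,0,1,0,1,0,0]
Step 6: insert s at [2, 6, 32] -> counters=[1,0,1,0,0,0,1,1,0,0,0,0,0,0,2,1,1,0,0,0,1,0,0,1,0,0,2,0,0,0,0,0,2,0,1,0,1,0,1,0,1,0,0]
Step 7: delete wo at [7, 16, 26] -> counters=[1,0,1,0,0,0,1,0,0,0,0,0,0,0,2,1,0,0,0,0,1,0,0,1,0,0,1,0,0,0,0,0,2,0,1,0,1,0,1,0,1,0,0]
Step 8: insert txf at [0, 14, 32] -> counters=[2,0,1,0,0,0,1,0,0,0,0,0,0,0,3,1,0,0,0,0,1,0,0,1,0,0,1,0,0,0,0,0,3,0,1,0,1,0,1,0,1,0,0]
Step 9: delete ppw at [14, 26, 38] -> counters=[2,0,1,0,0,0,1,0,0,0,0,0,0,0,2,1,0,0,0,0,1,0,0,1,0,0,0,0,0,0,0,0,3,0,1,0,1,0,0,0,1,0,0]
Step 10: insert s at [2, 6, 32] -> counters=[2,0,2,0,0,0,2,0,0,0,0,0,0,0,2,1,0,0,0,0,1,0,0,1,0,0,0,0,0,0,0,0,4,0,1,0,1,0,0,0,1,0,0]
Step 11: insert s at [2, 6, 32] -> counters=[2,0,3,0,0,0,3,0,0,0,0,0,0,0,2,1,0,0,0,0,1,0,0,1,0,0,0,0,0,0,0,0,5,0,1,0,1,0,0,0,1,0,0]
Step 12: insert s at [2, 6, 32] -> counters=[2,0,4,0,0,0,4,0,0,0,0,0,0,0,2,1,0,0,0,0,1,0,0,1,0,0,0,0,0,0,0,0,6,0,1,0,1,0,0,0,1,0,0]
Step 13: insert wo at [7, 16, 26] -> counters=[2,0,4,0,0,0,4,1,0,0,0,0,0,0,2,1,1,0,0,0,1,0,0,1,0,0,1,0,0,0,0,0,6,0,1,0,1,0,0,0,1,0,0]
Step 14: delete txf at [0, 14, 32] -> counters=[1,0,4,0,0,0,4,1,0,0,0,0,0,0,1,1,1,0,0,0,1,0,0,1,0,0,1,0,0,0,0,0,5,0,1,0,1,0,0,0,1,0,0]
Step 15: delete rhw at [15, 20, 40] -> counters=[1,0,4,0,0,0,4,1,0,0,0,0,0,0,1,0,1,0,0,0,0,0,0,1,0,0,1,0,0,0,0,0,5,0,1,0,1,0,0,0,0,0,0]
Step 16: delete s at [2, 6, 32] -> counters=[1,0,3,0,0,0,3,1,0,0,0,0,0,0,1,0,1,0,0,0,0,0,0,1,0,0,1,0,0,0,0,0,4,0,1,0,1,0,0,0,0,0,0]
Step 17: insert txf at [0, 14, 32] -> counters=[2,0,3,0,0,0,3,1,0,0,0,0,0,0,2,0,1,0,0,0,0,0,0,1,0,0,1,0,0,0,0,0,5,0,1,0,1,0,0,0,0,0,0]
Step 18: insert rhw at [15, 20, 40] -> counters=[2,0,3,0,0,0,3,1,0,0,0,0,0,0,2,1,1,0,0,0,1,0,0,1,0,0,1,0,0,0,0,0,5,0,1,0,1,0,0,0,1,0,0]
Step 19: delete s at [2, 6, 32] -> counters=[2,0,2,0,0,0,2,1,0,0,0,0,0,0,2,1,1,0,0,0,1,0,0,1,0,0,1,0,0,0,0,0,4,0,1,0,1,0,0,0,1,0,0]
Step 20: delete l at [23, 34, 36] -> counters=[2,0,2,0,0,0,2,1,0,0,0,0,0,0,2,1,1,0,0,0,1,0,0,0,0,0,1,0,0,0,0,0,4,0,0,0,0,0,0,0,1,0,0]
Step 21: insert txf at [0, 14, 32] -> counters=[3,0,2,0,0,0,2,1,0,0,0,0,0,0,3,1,1,0,0,0,1,0,0,0,0,0,1,0,0,0,0,0,5,0,0,0,0,0,0,0,1,0,0]
Step 22: insert ppw at [14, 26, 38] -> counters=[3,0,2,0,0,0,2,1,0,0,0,0,0,0,4,1,1,0,0,0,1,0,0,0,0,0,2,0,0,0,0,0,5,0,0,0,0,0,1,0,1,0,0]
Step 23: insert l at [23, 34, 36] -> counters=[3,0,2,0,0,0,2,1,0,0,0,0,0,0,4,1,1,0,0,0,1,0,0,1,0,0,2,0,0,0,0,0,5,0,1,0,1,0,1,0,1,0,0]
Query l: check counters[23]=1 counters[34]=1 counters[36]=1 -> maybe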